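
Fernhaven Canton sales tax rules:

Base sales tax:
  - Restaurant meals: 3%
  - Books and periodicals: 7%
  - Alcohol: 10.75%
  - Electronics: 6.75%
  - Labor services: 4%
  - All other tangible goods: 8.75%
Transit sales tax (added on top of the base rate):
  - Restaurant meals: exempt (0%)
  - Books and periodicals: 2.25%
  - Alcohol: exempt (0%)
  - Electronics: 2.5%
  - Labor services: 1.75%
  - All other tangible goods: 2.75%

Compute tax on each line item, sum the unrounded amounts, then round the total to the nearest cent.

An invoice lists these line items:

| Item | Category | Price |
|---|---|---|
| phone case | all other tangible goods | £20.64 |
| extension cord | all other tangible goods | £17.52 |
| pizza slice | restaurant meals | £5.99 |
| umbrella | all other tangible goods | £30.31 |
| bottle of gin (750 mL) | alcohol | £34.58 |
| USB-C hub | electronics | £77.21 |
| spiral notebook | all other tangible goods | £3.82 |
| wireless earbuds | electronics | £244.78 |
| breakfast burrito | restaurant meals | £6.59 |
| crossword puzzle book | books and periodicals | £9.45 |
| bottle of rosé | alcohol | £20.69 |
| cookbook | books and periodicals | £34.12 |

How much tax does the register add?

Phone case £20.64: all other tangible goods → 8.75% + 2.75% transit = 11.5% → £2.3736
Extension cord £17.52: all other tangible goods → 8.75% + 2.75% transit = 11.5% → £2.0148
Pizza slice £5.99: restaurant meals → 3% + 0% transit = 3% → £0.1797
Umbrella £30.31: all other tangible goods → 8.75% + 2.75% transit = 11.5% → £3.48565
Bottle of gin (750 mL) £34.58: alcohol → 10.75% + 0% transit = 10.75% → £3.71735
USB-C hub £77.21: electronics → 6.75% + 2.5% transit = 9.25% → £7.141925
Spiral notebook £3.82: all other tangible goods → 8.75% + 2.75% transit = 11.5% → £0.4393
Wireless earbuds £244.78: electronics → 6.75% + 2.5% transit = 9.25% → £22.64215
Breakfast burrito £6.59: restaurant meals → 3% + 0% transit = 3% → £0.1977
Crossword puzzle book £9.45: books and periodicals → 7% + 2.25% transit = 9.25% → £0.874125
Bottle of rosé £20.69: alcohol → 10.75% + 0% transit = 10.75% → £2.224175
Cookbook £34.12: books and periodicals → 7% + 2.25% transit = 9.25% → £3.1561
Unrounded tax sum = £48.446575 → £48.45

£48.45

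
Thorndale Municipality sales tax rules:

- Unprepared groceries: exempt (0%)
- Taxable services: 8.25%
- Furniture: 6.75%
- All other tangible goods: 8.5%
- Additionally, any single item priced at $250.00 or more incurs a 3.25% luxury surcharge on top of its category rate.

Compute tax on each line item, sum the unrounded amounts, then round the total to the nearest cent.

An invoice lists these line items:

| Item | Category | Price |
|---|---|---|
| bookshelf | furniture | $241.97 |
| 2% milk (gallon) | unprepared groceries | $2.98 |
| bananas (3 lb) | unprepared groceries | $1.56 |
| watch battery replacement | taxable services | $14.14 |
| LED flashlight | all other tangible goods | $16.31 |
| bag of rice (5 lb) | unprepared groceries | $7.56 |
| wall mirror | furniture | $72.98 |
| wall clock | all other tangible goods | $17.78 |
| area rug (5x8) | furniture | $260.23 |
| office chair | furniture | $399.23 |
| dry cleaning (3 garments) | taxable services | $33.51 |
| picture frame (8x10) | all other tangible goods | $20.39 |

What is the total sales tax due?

$95.77

Bookshelf $241.97: furniture → 6.75% → $16.332975
2% milk (gallon) $2.98: unprepared groceries → 0% → $0.00
Bananas (3 lb) $1.56: unprepared groceries → 0% → $0.00
Watch battery replacement $14.14: taxable services → 8.25% → $1.16655
LED flashlight $16.31: all other tangible goods → 8.5% → $1.38635
Bag of rice (5 lb) $7.56: unprepared groceries → 0% → $0.00
Wall mirror $72.98: furniture → 6.75% → $4.92615
Wall clock $17.78: all other tangible goods → 8.5% → $1.5113
Area rug (5x8) $260.23: furniture → 6.75% + 3.25% surcharge = 10% → $26.023
Office chair $399.23: furniture → 6.75% + 3.25% surcharge = 10% → $39.923
Dry cleaning (3 garments) $33.51: taxable services → 8.25% → $2.764575
Picture frame (8x10) $20.39: all other tangible goods → 8.5% → $1.73315
Unrounded tax sum = $95.76705 → $95.77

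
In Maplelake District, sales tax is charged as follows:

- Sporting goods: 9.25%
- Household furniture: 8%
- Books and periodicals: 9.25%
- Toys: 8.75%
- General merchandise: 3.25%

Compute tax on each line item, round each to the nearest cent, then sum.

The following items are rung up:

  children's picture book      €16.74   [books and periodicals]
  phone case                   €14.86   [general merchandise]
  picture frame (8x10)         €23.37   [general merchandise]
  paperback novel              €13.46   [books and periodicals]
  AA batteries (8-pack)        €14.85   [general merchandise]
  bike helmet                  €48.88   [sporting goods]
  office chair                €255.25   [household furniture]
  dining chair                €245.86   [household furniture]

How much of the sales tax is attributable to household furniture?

€40.09

Office chair €255.25: household furniture → 8% → €20.42
Dining chair €245.86: household furniture → 8% → €19.67
Tax on household furniture = €20.42 + €19.67 = €40.09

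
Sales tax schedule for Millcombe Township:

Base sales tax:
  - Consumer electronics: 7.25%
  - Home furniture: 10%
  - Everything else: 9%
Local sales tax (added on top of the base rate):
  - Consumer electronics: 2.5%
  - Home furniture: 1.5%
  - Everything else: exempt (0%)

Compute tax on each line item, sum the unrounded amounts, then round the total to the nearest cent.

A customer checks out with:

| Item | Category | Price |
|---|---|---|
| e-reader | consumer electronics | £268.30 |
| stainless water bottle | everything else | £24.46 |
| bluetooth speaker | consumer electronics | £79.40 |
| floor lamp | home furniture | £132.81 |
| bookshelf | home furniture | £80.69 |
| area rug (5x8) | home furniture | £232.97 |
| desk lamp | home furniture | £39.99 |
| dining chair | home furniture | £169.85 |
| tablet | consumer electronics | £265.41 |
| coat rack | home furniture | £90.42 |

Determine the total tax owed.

£147.85

E-reader £268.30: consumer electronics → 7.25% + 2.5% local = 9.75% → £26.15925
Stainless water bottle £24.46: everything else → 9% + 0% local = 9% → £2.2014
Bluetooth speaker £79.40: consumer electronics → 7.25% + 2.5% local = 9.75% → £7.7415
Floor lamp £132.81: home furniture → 10% + 1.5% local = 11.5% → £15.27315
Bookshelf £80.69: home furniture → 10% + 1.5% local = 11.5% → £9.27935
Area rug (5x8) £232.97: home furniture → 10% + 1.5% local = 11.5% → £26.79155
Desk lamp £39.99: home furniture → 10% + 1.5% local = 11.5% → £4.59885
Dining chair £169.85: home furniture → 10% + 1.5% local = 11.5% → £19.53275
Tablet £265.41: consumer electronics → 7.25% + 2.5% local = 9.75% → £25.877475
Coat rack £90.42: home furniture → 10% + 1.5% local = 11.5% → £10.3983
Unrounded tax sum = £147.853575 → £147.85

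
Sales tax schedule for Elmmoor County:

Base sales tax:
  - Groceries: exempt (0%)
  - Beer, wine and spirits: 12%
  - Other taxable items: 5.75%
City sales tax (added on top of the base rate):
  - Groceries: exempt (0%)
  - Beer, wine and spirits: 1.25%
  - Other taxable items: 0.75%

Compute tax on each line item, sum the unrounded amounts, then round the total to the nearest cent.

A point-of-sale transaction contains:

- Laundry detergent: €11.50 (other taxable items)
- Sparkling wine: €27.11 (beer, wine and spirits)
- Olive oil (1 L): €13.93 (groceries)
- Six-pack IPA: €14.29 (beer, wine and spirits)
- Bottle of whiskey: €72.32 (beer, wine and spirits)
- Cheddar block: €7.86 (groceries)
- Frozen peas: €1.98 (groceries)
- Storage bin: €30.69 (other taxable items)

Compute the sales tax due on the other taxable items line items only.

Laundry detergent €11.50: other taxable items → 5.75% + 0.75% city = 6.5% → €0.7475
Storage bin €30.69: other taxable items → 5.75% + 0.75% city = 6.5% → €1.99485
Tax on other taxable items: unrounded sum = €2.74235 → €2.74

€2.74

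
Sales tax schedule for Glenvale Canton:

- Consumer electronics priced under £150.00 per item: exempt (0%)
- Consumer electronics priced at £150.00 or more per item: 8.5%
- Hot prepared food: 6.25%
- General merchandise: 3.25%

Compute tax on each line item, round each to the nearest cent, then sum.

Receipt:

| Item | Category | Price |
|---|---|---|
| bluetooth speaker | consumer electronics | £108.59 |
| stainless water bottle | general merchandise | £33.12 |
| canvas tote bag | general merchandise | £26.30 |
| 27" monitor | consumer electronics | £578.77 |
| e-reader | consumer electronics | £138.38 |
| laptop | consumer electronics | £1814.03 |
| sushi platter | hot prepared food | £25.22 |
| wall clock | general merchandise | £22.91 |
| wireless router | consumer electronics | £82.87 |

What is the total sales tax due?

£207.64

Bluetooth speaker £108.59: consumer electronics, under £150.00 → 0% → £0.00
Stainless water bottle £33.12: general merchandise → 3.25% → £1.08
Canvas tote bag £26.30: general merchandise → 3.25% → £0.85
27" monitor £578.77: consumer electronics, £150.00 or more → 8.5% → £49.20
E-reader £138.38: consumer electronics, under £150.00 → 0% → £0.00
Laptop £1814.03: consumer electronics, £150.00 or more → 8.5% → £154.19
Sushi platter £25.22: hot prepared food → 6.25% → £1.58
Wall clock £22.91: general merchandise → 3.25% → £0.74
Wireless router £82.87: consumer electronics, under £150.00 → 0% → £0.00
Total tax = £1.08 + £0.85 + £49.20 + £154.19 + £1.58 + £0.74 = £207.64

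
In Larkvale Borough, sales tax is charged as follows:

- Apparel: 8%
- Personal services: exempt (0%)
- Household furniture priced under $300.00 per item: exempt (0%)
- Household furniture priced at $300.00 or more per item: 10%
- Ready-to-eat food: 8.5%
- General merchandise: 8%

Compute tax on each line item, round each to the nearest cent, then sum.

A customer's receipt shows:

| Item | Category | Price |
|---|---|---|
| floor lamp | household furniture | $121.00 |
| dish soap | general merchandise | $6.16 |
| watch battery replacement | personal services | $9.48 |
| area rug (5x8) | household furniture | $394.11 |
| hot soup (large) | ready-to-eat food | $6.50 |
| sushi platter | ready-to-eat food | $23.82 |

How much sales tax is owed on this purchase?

Floor lamp $121.00: household furniture, under $300.00 → 0% → $0.00
Dish soap $6.16: general merchandise → 8% → $0.49
Watch battery replacement $9.48: personal services → 0% → $0.00
Area rug (5x8) $394.11: household furniture, $300.00 or more → 10% → $39.41
Hot soup (large) $6.50: ready-to-eat food → 8.5% → $0.55
Sushi platter $23.82: ready-to-eat food → 8.5% → $2.02
Total tax = $0.49 + $39.41 + $0.55 + $2.02 = $42.47

$42.47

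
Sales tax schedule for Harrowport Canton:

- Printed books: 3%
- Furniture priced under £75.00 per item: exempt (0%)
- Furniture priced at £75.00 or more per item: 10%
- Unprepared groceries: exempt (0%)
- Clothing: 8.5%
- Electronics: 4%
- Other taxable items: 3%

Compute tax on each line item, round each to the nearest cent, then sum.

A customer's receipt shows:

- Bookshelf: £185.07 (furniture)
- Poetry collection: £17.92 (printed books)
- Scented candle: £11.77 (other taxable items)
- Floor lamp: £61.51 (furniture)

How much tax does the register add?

Bookshelf £185.07: furniture, £75.00 or more → 10% → £18.51
Poetry collection £17.92: printed books → 3% → £0.54
Scented candle £11.77: other taxable items → 3% → £0.35
Floor lamp £61.51: furniture, under £75.00 → 0% → £0.00
Total tax = £18.51 + £0.54 + £0.35 = £19.40

£19.40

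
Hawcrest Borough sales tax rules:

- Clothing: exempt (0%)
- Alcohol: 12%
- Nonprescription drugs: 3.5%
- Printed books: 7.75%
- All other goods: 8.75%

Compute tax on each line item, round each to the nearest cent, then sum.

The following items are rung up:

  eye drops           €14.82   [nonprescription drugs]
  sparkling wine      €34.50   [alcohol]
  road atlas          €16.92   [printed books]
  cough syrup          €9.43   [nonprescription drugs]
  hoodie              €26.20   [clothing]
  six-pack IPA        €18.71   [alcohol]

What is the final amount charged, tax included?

Eye drops €14.82: nonprescription drugs → 3.5% → €0.52
Sparkling wine €34.50: alcohol → 12% → €4.14
Road atlas €16.92: printed books → 7.75% → €1.31
Cough syrup €9.43: nonprescription drugs → 3.5% → €0.33
Hoodie €26.20: clothing → 0% → €0.00
Six-pack IPA €18.71: alcohol → 12% → €2.25
Subtotal = €120.58; tax = €8.55; total due = €129.13

€129.13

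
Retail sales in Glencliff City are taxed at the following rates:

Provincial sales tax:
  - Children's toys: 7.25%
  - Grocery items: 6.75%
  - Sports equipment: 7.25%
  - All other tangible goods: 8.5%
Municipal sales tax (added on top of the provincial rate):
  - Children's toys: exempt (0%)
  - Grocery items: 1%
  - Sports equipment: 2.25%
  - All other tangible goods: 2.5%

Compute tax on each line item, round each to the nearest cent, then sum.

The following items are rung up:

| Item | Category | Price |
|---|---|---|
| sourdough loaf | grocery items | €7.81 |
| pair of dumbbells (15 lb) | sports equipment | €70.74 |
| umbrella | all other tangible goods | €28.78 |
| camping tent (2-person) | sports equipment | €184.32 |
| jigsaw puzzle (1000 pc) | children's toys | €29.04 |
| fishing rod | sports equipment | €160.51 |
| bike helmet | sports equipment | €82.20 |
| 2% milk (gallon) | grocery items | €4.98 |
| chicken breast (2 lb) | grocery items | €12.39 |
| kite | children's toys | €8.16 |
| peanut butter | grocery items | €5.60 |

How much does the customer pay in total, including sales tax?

€650.08

Sourdough loaf €7.81: grocery items → 6.75% + 1% municipal = 7.75% → €0.61
Pair of dumbbells (15 lb) €70.74: sports equipment → 7.25% + 2.25% municipal = 9.5% → €6.72
Umbrella €28.78: all other tangible goods → 8.5% + 2.5% municipal = 11% → €3.17
Camping tent (2-person) €184.32: sports equipment → 7.25% + 2.25% municipal = 9.5% → €17.51
Jigsaw puzzle (1000 pc) €29.04: children's toys → 7.25% + 0% municipal = 7.25% → €2.11
Fishing rod €160.51: sports equipment → 7.25% + 2.25% municipal = 9.5% → €15.25
Bike helmet €82.20: sports equipment → 7.25% + 2.25% municipal = 9.5% → €7.81
2% milk (gallon) €4.98: grocery items → 6.75% + 1% municipal = 7.75% → €0.39
Chicken breast (2 lb) €12.39: grocery items → 6.75% + 1% municipal = 7.75% → €0.96
Kite €8.16: children's toys → 7.25% + 0% municipal = 7.25% → €0.59
Peanut butter €5.60: grocery items → 6.75% + 1% municipal = 7.75% → €0.43
Subtotal = €594.53; tax = €55.55; total due = €650.08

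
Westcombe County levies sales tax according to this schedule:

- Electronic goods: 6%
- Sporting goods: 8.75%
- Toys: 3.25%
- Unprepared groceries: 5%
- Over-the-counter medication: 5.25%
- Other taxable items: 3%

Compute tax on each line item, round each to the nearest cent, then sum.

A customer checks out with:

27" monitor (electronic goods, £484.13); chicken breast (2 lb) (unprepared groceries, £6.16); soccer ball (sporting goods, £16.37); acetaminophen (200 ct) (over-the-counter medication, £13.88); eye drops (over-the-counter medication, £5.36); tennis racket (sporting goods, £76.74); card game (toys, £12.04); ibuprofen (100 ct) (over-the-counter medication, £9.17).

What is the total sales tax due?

27" monitor £484.13: electronic goods → 6% → £29.05
Chicken breast (2 lb) £6.16: unprepared groceries → 5% → £0.31
Soccer ball £16.37: sporting goods → 8.75% → £1.43
Acetaminophen (200 ct) £13.88: over-the-counter medication → 5.25% → £0.73
Eye drops £5.36: over-the-counter medication → 5.25% → £0.28
Tennis racket £76.74: sporting goods → 8.75% → £6.71
Card game £12.04: toys → 3.25% → £0.39
Ibuprofen (100 ct) £9.17: over-the-counter medication → 5.25% → £0.48
Total tax = £29.05 + £0.31 + £1.43 + £0.73 + £0.28 + £6.71 + £0.39 + £0.48 = £39.38

£39.38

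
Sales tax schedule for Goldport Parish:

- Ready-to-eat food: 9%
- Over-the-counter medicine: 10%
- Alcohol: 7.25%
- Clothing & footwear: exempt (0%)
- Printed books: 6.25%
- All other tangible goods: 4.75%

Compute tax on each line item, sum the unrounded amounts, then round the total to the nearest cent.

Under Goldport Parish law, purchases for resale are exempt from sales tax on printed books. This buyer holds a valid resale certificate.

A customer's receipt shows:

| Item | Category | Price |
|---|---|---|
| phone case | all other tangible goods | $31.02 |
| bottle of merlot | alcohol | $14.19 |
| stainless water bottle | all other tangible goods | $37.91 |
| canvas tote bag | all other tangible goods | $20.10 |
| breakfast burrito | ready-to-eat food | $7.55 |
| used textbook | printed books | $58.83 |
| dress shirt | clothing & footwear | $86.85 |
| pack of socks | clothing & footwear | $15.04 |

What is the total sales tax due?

$5.94

Phone case $31.02: all other tangible goods → 4.75% → $1.47345
Bottle of merlot $14.19: alcohol → 7.25% → $1.028775
Stainless water bottle $37.91: all other tangible goods → 4.75% → $1.800725
Canvas tote bag $20.10: all other tangible goods → 4.75% → $0.95475
Breakfast burrito $7.55: ready-to-eat food → 9% → $0.6795
Used textbook $58.83: printed books, buyer-exempt → 0% → $0.00
Dress shirt $86.85: clothing & footwear → 0% → $0.00
Pack of socks $15.04: clothing & footwear → 0% → $0.00
Unrounded tax sum = $5.9372 → $5.94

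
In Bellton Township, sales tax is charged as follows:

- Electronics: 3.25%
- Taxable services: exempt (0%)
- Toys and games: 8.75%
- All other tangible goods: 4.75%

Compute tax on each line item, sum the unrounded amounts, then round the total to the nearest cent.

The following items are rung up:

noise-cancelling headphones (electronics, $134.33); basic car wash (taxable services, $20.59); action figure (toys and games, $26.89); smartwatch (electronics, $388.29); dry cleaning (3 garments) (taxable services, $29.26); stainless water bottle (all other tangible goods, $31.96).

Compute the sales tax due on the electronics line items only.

Noise-cancelling headphones $134.33: electronics → 3.25% → $4.365725
Smartwatch $388.29: electronics → 3.25% → $12.619425
Tax on electronics: unrounded sum = $16.98515 → $16.99

$16.99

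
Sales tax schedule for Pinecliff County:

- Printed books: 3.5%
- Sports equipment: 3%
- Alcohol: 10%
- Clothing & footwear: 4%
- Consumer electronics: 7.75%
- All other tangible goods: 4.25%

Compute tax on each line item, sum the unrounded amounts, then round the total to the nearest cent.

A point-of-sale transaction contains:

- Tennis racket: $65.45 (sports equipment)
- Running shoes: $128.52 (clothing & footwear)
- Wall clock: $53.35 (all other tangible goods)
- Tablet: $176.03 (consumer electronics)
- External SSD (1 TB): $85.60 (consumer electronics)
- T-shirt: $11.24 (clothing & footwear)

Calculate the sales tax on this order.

Tennis racket $65.45: sports equipment → 3% → $1.9635
Running shoes $128.52: clothing & footwear → 4% → $5.1408
Wall clock $53.35: all other tangible goods → 4.25% → $2.267375
Tablet $176.03: consumer electronics → 7.75% → $13.642325
External SSD (1 TB) $85.60: consumer electronics → 7.75% → $6.634
T-shirt $11.24: clothing & footwear → 4% → $0.4496
Unrounded tax sum = $30.0976 → $30.10

$30.10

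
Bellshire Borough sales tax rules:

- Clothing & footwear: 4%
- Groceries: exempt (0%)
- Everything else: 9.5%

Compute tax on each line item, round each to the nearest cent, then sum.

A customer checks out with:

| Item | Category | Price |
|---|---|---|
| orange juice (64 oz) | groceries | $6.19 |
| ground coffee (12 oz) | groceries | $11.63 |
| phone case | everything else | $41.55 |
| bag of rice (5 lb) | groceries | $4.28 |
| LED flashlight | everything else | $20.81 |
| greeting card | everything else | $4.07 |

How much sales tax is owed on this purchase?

Orange juice (64 oz) $6.19: groceries → 0% → $0.00
Ground coffee (12 oz) $11.63: groceries → 0% → $0.00
Phone case $41.55: everything else → 9.5% → $3.95
Bag of rice (5 lb) $4.28: groceries → 0% → $0.00
LED flashlight $20.81: everything else → 9.5% → $1.98
Greeting card $4.07: everything else → 9.5% → $0.39
Total tax = $3.95 + $1.98 + $0.39 = $6.32

$6.32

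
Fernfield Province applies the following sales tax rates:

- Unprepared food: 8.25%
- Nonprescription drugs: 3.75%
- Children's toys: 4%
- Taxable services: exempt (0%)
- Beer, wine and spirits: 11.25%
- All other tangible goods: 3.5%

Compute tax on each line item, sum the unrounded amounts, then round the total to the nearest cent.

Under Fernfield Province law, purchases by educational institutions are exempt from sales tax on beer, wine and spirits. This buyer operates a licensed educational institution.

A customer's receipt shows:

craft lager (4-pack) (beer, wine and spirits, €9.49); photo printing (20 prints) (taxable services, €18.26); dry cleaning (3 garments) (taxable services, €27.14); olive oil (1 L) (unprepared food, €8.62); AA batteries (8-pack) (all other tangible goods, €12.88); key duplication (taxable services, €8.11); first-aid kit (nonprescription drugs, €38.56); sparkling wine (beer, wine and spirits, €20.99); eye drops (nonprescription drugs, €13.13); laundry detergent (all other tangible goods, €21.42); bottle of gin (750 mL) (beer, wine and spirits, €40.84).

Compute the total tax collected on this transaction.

Craft lager (4-pack) €9.49: beer, wine and spirits, buyer-exempt → 0% → €0.00
Photo printing (20 prints) €18.26: taxable services → 0% → €0.00
Dry cleaning (3 garments) €27.14: taxable services → 0% → €0.00
Olive oil (1 L) €8.62: unprepared food → 8.25% → €0.71115
AA batteries (8-pack) €12.88: all other tangible goods → 3.5% → €0.4508
Key duplication €8.11: taxable services → 0% → €0.00
First-aid kit €38.56: nonprescription drugs → 3.75% → €1.446
Sparkling wine €20.99: beer, wine and spirits, buyer-exempt → 0% → €0.00
Eye drops €13.13: nonprescription drugs → 3.75% → €0.492375
Laundry detergent €21.42: all other tangible goods → 3.5% → €0.7497
Bottle of gin (750 mL) €40.84: beer, wine and spirits, buyer-exempt → 0% → €0.00
Unrounded tax sum = €3.850025 → €3.85

€3.85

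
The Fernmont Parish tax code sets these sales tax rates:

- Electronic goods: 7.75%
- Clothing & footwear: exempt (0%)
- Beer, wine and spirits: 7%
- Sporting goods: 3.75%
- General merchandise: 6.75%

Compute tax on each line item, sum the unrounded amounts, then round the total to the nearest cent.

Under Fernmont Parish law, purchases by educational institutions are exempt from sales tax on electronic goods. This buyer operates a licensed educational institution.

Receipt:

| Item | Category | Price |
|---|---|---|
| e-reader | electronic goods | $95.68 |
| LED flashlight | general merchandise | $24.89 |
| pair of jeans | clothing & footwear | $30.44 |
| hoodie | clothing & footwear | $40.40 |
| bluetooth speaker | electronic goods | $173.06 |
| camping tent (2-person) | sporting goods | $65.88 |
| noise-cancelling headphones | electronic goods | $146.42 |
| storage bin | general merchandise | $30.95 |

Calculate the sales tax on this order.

E-reader $95.68: electronic goods, buyer-exempt → 0% → $0.00
LED flashlight $24.89: general merchandise → 6.75% → $1.680075
Pair of jeans $30.44: clothing & footwear → 0% → $0.00
Hoodie $40.40: clothing & footwear → 0% → $0.00
Bluetooth speaker $173.06: electronic goods, buyer-exempt → 0% → $0.00
Camping tent (2-person) $65.88: sporting goods → 3.75% → $2.4705
Noise-cancelling headphones $146.42: electronic goods, buyer-exempt → 0% → $0.00
Storage bin $30.95: general merchandise → 6.75% → $2.089125
Unrounded tax sum = $6.2397 → $6.24

$6.24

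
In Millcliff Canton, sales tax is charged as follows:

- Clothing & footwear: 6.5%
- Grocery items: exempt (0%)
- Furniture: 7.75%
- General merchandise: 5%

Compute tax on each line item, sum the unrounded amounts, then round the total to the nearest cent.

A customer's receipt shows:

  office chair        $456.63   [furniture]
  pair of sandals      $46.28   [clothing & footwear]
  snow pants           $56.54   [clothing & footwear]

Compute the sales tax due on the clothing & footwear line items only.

$6.68

Pair of sandals $46.28: clothing & footwear → 6.5% → $3.0082
Snow pants $56.54: clothing & footwear → 6.5% → $3.6751
Tax on clothing & footwear: unrounded sum = $6.6833 → $6.68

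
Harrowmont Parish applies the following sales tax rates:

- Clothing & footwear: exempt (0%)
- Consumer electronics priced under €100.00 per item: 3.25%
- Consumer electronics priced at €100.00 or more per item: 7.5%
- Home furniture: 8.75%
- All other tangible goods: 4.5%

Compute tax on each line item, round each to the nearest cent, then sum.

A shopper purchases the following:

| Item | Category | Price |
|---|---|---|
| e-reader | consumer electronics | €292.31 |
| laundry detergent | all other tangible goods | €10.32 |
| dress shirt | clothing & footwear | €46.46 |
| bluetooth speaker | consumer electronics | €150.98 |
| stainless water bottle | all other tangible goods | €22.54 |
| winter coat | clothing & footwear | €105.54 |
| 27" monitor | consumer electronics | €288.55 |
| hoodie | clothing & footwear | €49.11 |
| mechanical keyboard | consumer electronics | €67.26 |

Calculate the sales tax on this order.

€58.54

E-reader €292.31: consumer electronics, €100.00 or more → 7.5% → €21.92
Laundry detergent €10.32: all other tangible goods → 4.5% → €0.46
Dress shirt €46.46: clothing & footwear → 0% → €0.00
Bluetooth speaker €150.98: consumer electronics, €100.00 or more → 7.5% → €11.32
Stainless water bottle €22.54: all other tangible goods → 4.5% → €1.01
Winter coat €105.54: clothing & footwear → 0% → €0.00
27" monitor €288.55: consumer electronics, €100.00 or more → 7.5% → €21.64
Hoodie €49.11: clothing & footwear → 0% → €0.00
Mechanical keyboard €67.26: consumer electronics, under €100.00 → 3.25% → €2.19
Total tax = €21.92 + €0.46 + €11.32 + €1.01 + €21.64 + €2.19 = €58.54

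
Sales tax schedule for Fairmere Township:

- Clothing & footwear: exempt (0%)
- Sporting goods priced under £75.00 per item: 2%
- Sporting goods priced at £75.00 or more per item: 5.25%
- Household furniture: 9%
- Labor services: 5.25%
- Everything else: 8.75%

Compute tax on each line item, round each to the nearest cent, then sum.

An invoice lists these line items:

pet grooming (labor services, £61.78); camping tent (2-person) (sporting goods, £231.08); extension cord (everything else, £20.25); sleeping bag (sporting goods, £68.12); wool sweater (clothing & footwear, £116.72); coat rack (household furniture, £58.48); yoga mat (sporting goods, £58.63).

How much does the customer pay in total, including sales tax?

Pet grooming £61.78: labor services → 5.25% → £3.24
Camping tent (2-person) £231.08: sporting goods, £75.00 or more → 5.25% → £12.13
Extension cord £20.25: everything else → 8.75% → £1.77
Sleeping bag £68.12: sporting goods, under £75.00 → 2% → £1.36
Wool sweater £116.72: clothing & footwear → 0% → £0.00
Coat rack £58.48: household furniture → 9% → £5.26
Yoga mat £58.63: sporting goods, under £75.00 → 2% → £1.17
Subtotal = £615.06; tax = £24.93; total due = £639.99

£639.99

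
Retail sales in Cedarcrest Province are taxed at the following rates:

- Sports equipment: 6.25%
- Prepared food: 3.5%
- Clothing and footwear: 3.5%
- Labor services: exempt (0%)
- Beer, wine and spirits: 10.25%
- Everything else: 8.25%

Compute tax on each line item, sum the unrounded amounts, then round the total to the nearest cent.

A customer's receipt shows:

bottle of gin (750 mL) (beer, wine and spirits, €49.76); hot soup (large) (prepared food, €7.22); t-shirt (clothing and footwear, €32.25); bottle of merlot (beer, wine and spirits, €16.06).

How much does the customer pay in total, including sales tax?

Bottle of gin (750 mL) €49.76: beer, wine and spirits → 10.25% → €5.1004
Hot soup (large) €7.22: prepared food → 3.5% → €0.2527
T-shirt €32.25: clothing and footwear → 3.5% → €1.12875
Bottle of merlot €16.06: beer, wine and spirits → 10.25% → €1.64615
Subtotal = €105.29; unrounded tax = €8.128 → €8.13; total due = €113.42

€113.42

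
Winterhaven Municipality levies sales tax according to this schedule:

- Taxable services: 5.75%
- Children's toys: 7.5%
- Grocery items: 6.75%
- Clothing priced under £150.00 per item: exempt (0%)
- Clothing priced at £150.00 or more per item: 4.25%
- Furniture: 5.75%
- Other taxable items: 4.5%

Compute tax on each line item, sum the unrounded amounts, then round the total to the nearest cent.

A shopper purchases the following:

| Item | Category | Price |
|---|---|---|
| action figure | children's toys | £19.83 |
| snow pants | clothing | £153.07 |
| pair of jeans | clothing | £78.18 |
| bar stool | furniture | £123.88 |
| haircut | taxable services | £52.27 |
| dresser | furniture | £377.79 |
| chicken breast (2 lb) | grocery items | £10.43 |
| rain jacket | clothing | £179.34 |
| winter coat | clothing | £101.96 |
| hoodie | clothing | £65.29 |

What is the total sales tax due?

£48.17

Action figure £19.83: children's toys → 7.5% → £1.48725
Snow pants £153.07: clothing, £150.00 or more → 4.25% → £6.505475
Pair of jeans £78.18: clothing, under £150.00 → 0% → £0.00
Bar stool £123.88: furniture → 5.75% → £7.1231
Haircut £52.27: taxable services → 5.75% → £3.005525
Dresser £377.79: furniture → 5.75% → £21.722925
Chicken breast (2 lb) £10.43: grocery items → 6.75% → £0.704025
Rain jacket £179.34: clothing, £150.00 or more → 4.25% → £7.62195
Winter coat £101.96: clothing, under £150.00 → 0% → £0.00
Hoodie £65.29: clothing, under £150.00 → 0% → £0.00
Unrounded tax sum = £48.17025 → £48.17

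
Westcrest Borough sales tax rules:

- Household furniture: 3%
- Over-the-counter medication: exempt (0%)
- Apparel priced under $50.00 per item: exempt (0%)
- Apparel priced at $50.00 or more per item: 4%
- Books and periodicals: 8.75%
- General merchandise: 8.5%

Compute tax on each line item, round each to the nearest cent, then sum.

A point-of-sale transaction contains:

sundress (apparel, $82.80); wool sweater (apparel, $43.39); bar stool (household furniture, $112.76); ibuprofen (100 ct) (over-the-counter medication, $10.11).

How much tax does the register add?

Sundress $82.80: apparel, $50.00 or more → 4% → $3.31
Wool sweater $43.39: apparel, under $50.00 → 0% → $0.00
Bar stool $112.76: household furniture → 3% → $3.38
Ibuprofen (100 ct) $10.11: over-the-counter medication → 0% → $0.00
Total tax = $3.31 + $3.38 = $6.69

$6.69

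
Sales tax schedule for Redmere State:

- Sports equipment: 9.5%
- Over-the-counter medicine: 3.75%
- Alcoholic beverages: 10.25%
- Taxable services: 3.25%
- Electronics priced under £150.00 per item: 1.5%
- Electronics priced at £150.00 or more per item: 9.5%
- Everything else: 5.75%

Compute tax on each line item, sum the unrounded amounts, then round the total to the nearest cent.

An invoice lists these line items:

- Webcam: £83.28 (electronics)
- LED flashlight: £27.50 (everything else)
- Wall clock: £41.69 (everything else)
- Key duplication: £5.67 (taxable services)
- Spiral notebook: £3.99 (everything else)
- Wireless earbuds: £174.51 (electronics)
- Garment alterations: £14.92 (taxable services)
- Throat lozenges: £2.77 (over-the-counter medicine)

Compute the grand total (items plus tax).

£377.14

Webcam £83.28: electronics, under £150.00 → 1.5% → £1.2492
LED flashlight £27.50: everything else → 5.75% → £1.58125
Wall clock £41.69: everything else → 5.75% → £2.397175
Key duplication £5.67: taxable services → 3.25% → £0.184275
Spiral notebook £3.99: everything else → 5.75% → £0.229425
Wireless earbuds £174.51: electronics, £150.00 or more → 9.5% → £16.57845
Garment alterations £14.92: taxable services → 3.25% → £0.4849
Throat lozenges £2.77: over-the-counter medicine → 3.75% → £0.103875
Subtotal = £354.33; unrounded tax = £22.80855 → £22.81; total due = £377.14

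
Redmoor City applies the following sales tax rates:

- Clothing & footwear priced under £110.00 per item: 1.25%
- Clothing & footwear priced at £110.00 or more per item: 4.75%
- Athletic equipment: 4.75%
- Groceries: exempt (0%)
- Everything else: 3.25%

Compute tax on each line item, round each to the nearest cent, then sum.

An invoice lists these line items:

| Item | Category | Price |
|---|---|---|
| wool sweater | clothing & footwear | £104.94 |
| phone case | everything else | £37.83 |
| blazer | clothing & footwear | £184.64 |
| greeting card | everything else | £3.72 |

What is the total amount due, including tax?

£342.56

Wool sweater £104.94: clothing & footwear, under £110.00 → 1.25% → £1.31
Phone case £37.83: everything else → 3.25% → £1.23
Blazer £184.64: clothing & footwear, £110.00 or more → 4.75% → £8.77
Greeting card £3.72: everything else → 3.25% → £0.12
Subtotal = £331.13; tax = £11.43; total due = £342.56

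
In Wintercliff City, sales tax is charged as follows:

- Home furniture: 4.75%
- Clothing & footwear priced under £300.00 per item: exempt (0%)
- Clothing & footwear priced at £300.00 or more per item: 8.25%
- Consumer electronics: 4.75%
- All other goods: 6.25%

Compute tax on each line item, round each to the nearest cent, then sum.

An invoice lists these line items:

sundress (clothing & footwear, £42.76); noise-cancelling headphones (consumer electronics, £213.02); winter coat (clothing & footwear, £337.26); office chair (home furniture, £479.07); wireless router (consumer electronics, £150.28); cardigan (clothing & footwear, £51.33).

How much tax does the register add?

£67.84

Sundress £42.76: clothing & footwear, under £300.00 → 0% → £0.00
Noise-cancelling headphones £213.02: consumer electronics → 4.75% → £10.12
Winter coat £337.26: clothing & footwear, £300.00 or more → 8.25% → £27.82
Office chair £479.07: home furniture → 4.75% → £22.76
Wireless router £150.28: consumer electronics → 4.75% → £7.14
Cardigan £51.33: clothing & footwear, under £300.00 → 0% → £0.00
Total tax = £10.12 + £27.82 + £22.76 + £7.14 = £67.84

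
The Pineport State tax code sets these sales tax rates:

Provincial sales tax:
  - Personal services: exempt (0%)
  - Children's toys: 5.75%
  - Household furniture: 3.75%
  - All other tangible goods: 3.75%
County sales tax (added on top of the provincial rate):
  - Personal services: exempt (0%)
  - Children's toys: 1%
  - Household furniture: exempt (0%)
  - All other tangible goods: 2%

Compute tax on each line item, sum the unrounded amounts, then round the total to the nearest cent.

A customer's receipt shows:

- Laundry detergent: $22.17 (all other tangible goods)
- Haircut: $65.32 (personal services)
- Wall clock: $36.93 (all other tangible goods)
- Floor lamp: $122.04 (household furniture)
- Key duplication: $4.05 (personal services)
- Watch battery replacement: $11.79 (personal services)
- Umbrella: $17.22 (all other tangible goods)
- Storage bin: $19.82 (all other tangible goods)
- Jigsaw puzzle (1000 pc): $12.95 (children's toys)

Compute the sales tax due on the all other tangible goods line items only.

Laundry detergent $22.17: all other tangible goods → 3.75% + 2% county = 5.75% → $1.274775
Wall clock $36.93: all other tangible goods → 3.75% + 2% county = 5.75% → $2.123475
Umbrella $17.22: all other tangible goods → 3.75% + 2% county = 5.75% → $0.99015
Storage bin $19.82: all other tangible goods → 3.75% + 2% county = 5.75% → $1.13965
Tax on all other tangible goods: unrounded sum = $5.52805 → $5.53

$5.53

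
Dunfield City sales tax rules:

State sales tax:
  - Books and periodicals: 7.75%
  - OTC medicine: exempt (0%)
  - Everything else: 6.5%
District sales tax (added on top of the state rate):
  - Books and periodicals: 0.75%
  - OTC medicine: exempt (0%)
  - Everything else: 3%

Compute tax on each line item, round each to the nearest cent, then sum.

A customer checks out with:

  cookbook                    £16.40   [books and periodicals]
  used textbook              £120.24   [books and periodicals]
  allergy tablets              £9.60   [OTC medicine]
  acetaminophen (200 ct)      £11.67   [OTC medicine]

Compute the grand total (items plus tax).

£169.52

Cookbook £16.40: books and periodicals → 7.75% + 0.75% district = 8.5% → £1.39
Used textbook £120.24: books and periodicals → 7.75% + 0.75% district = 8.5% → £10.22
Allergy tablets £9.60: OTC medicine → 0% + 0% district = 0% → £0.00
Acetaminophen (200 ct) £11.67: OTC medicine → 0% + 0% district = 0% → £0.00
Subtotal = £157.91; tax = £11.61; total due = £169.52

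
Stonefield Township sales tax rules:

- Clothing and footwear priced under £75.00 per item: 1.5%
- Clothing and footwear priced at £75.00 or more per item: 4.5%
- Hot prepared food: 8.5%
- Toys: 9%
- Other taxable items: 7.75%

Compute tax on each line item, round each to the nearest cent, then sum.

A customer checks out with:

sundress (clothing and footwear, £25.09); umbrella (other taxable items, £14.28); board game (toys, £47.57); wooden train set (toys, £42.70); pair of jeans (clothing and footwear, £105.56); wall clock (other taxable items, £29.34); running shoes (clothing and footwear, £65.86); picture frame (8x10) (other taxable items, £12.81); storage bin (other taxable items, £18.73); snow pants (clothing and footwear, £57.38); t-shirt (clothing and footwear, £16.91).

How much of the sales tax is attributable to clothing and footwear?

Sundress £25.09: clothing and footwear, under £75.00 → 1.5% → £0.38
Pair of jeans £105.56: clothing and footwear, £75.00 or more → 4.5% → £4.75
Running shoes £65.86: clothing and footwear, under £75.00 → 1.5% → £0.99
Snow pants £57.38: clothing and footwear, under £75.00 → 1.5% → £0.86
T-shirt £16.91: clothing and footwear, under £75.00 → 1.5% → £0.25
Tax on clothing and footwear = £0.38 + £4.75 + £0.99 + £0.86 + £0.25 = £7.23

£7.23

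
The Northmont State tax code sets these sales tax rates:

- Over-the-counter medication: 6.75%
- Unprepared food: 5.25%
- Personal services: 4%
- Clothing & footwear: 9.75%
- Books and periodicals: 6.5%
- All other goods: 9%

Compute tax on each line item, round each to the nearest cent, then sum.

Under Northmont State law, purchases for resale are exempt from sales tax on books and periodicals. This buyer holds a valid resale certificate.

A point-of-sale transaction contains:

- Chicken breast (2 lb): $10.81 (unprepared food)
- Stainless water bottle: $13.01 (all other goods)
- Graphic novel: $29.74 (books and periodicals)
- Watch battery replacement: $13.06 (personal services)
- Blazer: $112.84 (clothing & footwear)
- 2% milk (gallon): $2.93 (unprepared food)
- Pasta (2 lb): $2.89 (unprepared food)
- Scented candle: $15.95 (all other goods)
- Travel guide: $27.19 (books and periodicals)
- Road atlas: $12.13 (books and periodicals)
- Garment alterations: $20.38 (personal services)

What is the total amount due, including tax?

Chicken breast (2 lb) $10.81: unprepared food → 5.25% → $0.57
Stainless water bottle $13.01: all other goods → 9% → $1.17
Graphic novel $29.74: books and periodicals, buyer-exempt → 0% → $0.00
Watch battery replacement $13.06: personal services → 4% → $0.52
Blazer $112.84: clothing & footwear → 9.75% → $11.00
2% milk (gallon) $2.93: unprepared food → 5.25% → $0.15
Pasta (2 lb) $2.89: unprepared food → 5.25% → $0.15
Scented candle $15.95: all other goods → 9% → $1.44
Travel guide $27.19: books and periodicals, buyer-exempt → 0% → $0.00
Road atlas $12.13: books and periodicals, buyer-exempt → 0% → $0.00
Garment alterations $20.38: personal services → 4% → $0.82
Subtotal = $260.93; tax = $15.82; total due = $276.75

$276.75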